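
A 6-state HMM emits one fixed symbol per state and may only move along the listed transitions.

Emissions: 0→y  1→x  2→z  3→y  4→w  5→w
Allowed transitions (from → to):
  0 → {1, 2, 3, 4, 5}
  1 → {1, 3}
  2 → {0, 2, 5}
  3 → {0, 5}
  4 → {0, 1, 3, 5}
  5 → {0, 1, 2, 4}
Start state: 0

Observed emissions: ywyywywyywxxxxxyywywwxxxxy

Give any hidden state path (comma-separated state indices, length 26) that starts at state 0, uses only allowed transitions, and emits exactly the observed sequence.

0,4,3,0,4,0,5,0,3,5,1,1,1,1,1,3,0,4,0,4,5,1,1,1,1,3

  pos 0: y in {0,3}, choose 0; start
  pos 1: w in {4,5}, choose 4; 0->4 ok
  pos 2: y in {0,3}, choose 3; 4->3 ok
  pos 3: y in {0,3}, choose 0; 3->0 ok
  pos 4: w in {4,5}, choose 4; 0->4 ok
  pos 5: y in {0,3}, choose 0; 4->0 ok
  pos 6: w in {4,5}, choose 5; 0->5 ok
  pos 7: y in {0,3}, choose 0; 5->0 ok
  pos 8: y in {0,3}, choose 3; 0->3 ok
  pos 9: w in {4,5}, choose 5; 3->5 ok
  pos 10: x in {1}, choose 1; 5->1 ok
  pos 11: x in {1}, choose 1; 1->1 ok
  pos 12: x in {1}, choose 1; 1->1 ok
  pos 13: x in {1}, choose 1; 1->1 ok
  pos 14: x in {1}, choose 1; 1->1 ok
  pos 15: y in {0,3}, choose 3; 1->3 ok
  pos 16: y in {0,3}, choose 0; 3->0 ok
  pos 17: w in {4,5}, choose 4; 0->4 ok
  pos 18: y in {0,3}, choose 0; 4->0 ok
  pos 19: w in {4,5}, choose 4; 0->4 ok
  pos 20: w in {4,5}, choose 5; 4->5 ok
  pos 21: x in {1}, choose 1; 5->1 ok
  pos 22: x in {1}, choose 1; 1->1 ok
  pos 23: x in {1}, choose 1; 1->1 ok
  pos 24: x in {1}, choose 1; 1->1 ok
  pos 25: y in {0,3}, choose 3; 1->3 ok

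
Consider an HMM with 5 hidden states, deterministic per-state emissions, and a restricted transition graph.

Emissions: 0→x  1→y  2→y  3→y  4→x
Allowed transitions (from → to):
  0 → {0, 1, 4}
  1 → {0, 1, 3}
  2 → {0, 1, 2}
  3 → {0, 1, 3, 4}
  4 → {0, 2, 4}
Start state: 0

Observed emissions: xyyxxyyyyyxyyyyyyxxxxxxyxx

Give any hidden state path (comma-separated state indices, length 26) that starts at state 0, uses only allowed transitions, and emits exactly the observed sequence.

  pos 0: x in {0,4}, choose 0; start
  pos 1: y in {1,2,3}, choose 1; 0->1 ok
  pos 2: y in {1,2,3}, choose 1; 1->1 ok
  pos 3: x in {0,4}, choose 0; 1->0 ok
  pos 4: x in {0,4}, choose 0; 0->0 ok
  pos 5: y in {1,2,3}, choose 1; 0->1 ok
  pos 6: y in {1,2,3}, choose 3; 1->3 ok
  pos 7: y in {1,2,3}, choose 1; 3->1 ok
  pos 8: y in {1,2,3}, choose 1; 1->1 ok
  pos 9: y in {1,2,3}, choose 3; 1->3 ok
  pos 10: x in {0,4}, choose 0; 3->0 ok
  pos 11: y in {1,2,3}, choose 1; 0->1 ok
  pos 12: y in {1,2,3}, choose 3; 1->3 ok
  pos 13: y in {1,2,3}, choose 1; 3->1 ok
  pos 14: y in {1,2,3}, choose 3; 1->3 ok
  pos 15: y in {1,2,3}, choose 1; 3->1 ok
  pos 16: y in {1,2,3}, choose 3; 1->3 ok
  pos 17: x in {0,4}, choose 0; 3->0 ok
  pos 18: x in {0,4}, choose 0; 0->0 ok
  pos 19: x in {0,4}, choose 4; 0->4 ok
  pos 20: x in {0,4}, choose 0; 4->0 ok
  pos 21: x in {0,4}, choose 4; 0->4 ok
  pos 22: x in {0,4}, choose 0; 4->0 ok
  pos 23: y in {1,2,3}, choose 1; 0->1 ok
  pos 24: x in {0,4}, choose 0; 1->0 ok
  pos 25: x in {0,4}, choose 0; 0->0 ok

0,1,1,0,0,1,3,1,1,3,0,1,3,1,3,1,3,0,0,4,0,4,0,1,0,0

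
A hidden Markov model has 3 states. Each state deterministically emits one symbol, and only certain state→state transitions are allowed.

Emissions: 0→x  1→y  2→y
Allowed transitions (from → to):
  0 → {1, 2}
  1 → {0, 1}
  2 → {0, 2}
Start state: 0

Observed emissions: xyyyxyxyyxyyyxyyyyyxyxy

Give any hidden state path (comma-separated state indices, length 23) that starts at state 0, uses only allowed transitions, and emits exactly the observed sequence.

  pos 0: x in {0}, choose 0; start
  pos 1: y in {1,2}, choose 1; 0->1 ok
  pos 2: y in {1,2}, choose 1; 1->1 ok
  pos 3: y in {1,2}, choose 1; 1->1 ok
  pos 4: x in {0}, choose 0; 1->0 ok
  pos 5: y in {1,2}, choose 2; 0->2 ok
  pos 6: x in {0}, choose 0; 2->0 ok
  pos 7: y in {1,2}, choose 1; 0->1 ok
  pos 8: y in {1,2}, choose 1; 1->1 ok
  pos 9: x in {0}, choose 0; 1->0 ok
  pos 10: y in {1,2}, choose 2; 0->2 ok
  pos 11: y in {1,2}, choose 2; 2->2 ok
  pos 12: y in {1,2}, choose 2; 2->2 ok
  pos 13: x in {0}, choose 0; 2->0 ok
  pos 14: y in {1,2}, choose 1; 0->1 ok
  pos 15: y in {1,2}, choose 1; 1->1 ok
  pos 16: y in {1,2}, choose 1; 1->1 ok
  pos 17: y in {1,2}, choose 1; 1->1 ok
  pos 18: y in {1,2}, choose 1; 1->1 ok
  pos 19: x in {0}, choose 0; 1->0 ok
  pos 20: y in {1,2}, choose 1; 0->1 ok
  pos 21: x in {0}, choose 0; 1->0 ok
  pos 22: y in {1,2}, choose 2; 0->2 ok

0,1,1,1,0,2,0,1,1,0,2,2,2,0,1,1,1,1,1,0,1,0,2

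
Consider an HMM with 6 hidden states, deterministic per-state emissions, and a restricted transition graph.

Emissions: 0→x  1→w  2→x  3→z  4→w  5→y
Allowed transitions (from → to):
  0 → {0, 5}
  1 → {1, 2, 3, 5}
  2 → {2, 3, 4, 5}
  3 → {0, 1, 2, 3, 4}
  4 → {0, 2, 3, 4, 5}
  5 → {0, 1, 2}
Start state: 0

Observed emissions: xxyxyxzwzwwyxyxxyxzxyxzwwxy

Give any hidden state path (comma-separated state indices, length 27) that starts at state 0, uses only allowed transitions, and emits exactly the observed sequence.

  0: obs=x cand={0,2} pick 0 [start]
  1: obs=x cand={0,2} pick 0 [0->0 ok]
  2: obs=y cand={5} pick 5 [0->5 ok]
  3: obs=x cand={0,2} pick 0 [5->0 ok]
  4: obs=y cand={5} pick 5 [0->5 ok]
  5: obs=x cand={0,2} pick 2 [5->2 ok]
  6: obs=z cand={3} pick 3 [2->3 ok]
  7: obs=w cand={1,4} pick 4 [3->4 ok]
  8: obs=z cand={3} pick 3 [4->3 ok]
  9: obs=w cand={1,4} pick 1 [3->1 ok]
  10: obs=w cand={1,4} pick 1 [1->1 ok]
  11: obs=y cand={5} pick 5 [1->5 ok]
  12: obs=x cand={0,2} pick 0 [5->0 ok]
  13: obs=y cand={5} pick 5 [0->5 ok]
  14: obs=x cand={0,2} pick 0 [5->0 ok]
  15: obs=x cand={0,2} pick 0 [0->0 ok]
  16: obs=y cand={5} pick 5 [0->5 ok]
  17: obs=x cand={0,2} pick 2 [5->2 ok]
  18: obs=z cand={3} pick 3 [2->3 ok]
  19: obs=x cand={0,2} pick 0 [3->0 ok]
  20: obs=y cand={5} pick 5 [0->5 ok]
  21: obs=x cand={0,2} pick 2 [5->2 ok]
  22: obs=z cand={3} pick 3 [2->3 ok]
  23: obs=w cand={1,4} pick 1 [3->1 ok]
  24: obs=w cand={1,4} pick 1 [1->1 ok]
  25: obs=x cand={0,2} pick 2 [1->2 ok]
  26: obs=y cand={5} pick 5 [2->5 ok]

0,0,5,0,5,2,3,4,3,1,1,5,0,5,0,0,5,2,3,0,5,2,3,1,1,2,5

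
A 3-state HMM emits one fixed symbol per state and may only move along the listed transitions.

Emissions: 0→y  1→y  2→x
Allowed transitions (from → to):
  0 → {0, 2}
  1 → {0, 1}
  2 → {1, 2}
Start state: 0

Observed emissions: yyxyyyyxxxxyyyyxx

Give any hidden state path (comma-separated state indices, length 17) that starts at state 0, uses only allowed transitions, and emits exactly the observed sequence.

0,0,2,1,1,1,0,2,2,2,2,1,1,0,0,2,2

  [0] y  {0,1}  => 0  start
  [1] y  {0,1}  => 0  0->0 ok
  [2] x  {2}  => 2  0->2 ok
  [3] y  {0,1}  => 1  2->1 ok
  [4] y  {0,1}  => 1  1->1 ok
  [5] y  {0,1}  => 1  1->1 ok
  [6] y  {0,1}  => 0  1->0 ok
  [7] x  {2}  => 2  0->2 ok
  [8] x  {2}  => 2  2->2 ok
  [9] x  {2}  => 2  2->2 ok
  [10] x  {2}  => 2  2->2 ok
  [11] y  {0,1}  => 1  2->1 ok
  [12] y  {0,1}  => 1  1->1 ok
  [13] y  {0,1}  => 0  1->0 ok
  [14] y  {0,1}  => 0  0->0 ok
  [15] x  {2}  => 2  0->2 ok
  [16] x  {2}  => 2  2->2 ok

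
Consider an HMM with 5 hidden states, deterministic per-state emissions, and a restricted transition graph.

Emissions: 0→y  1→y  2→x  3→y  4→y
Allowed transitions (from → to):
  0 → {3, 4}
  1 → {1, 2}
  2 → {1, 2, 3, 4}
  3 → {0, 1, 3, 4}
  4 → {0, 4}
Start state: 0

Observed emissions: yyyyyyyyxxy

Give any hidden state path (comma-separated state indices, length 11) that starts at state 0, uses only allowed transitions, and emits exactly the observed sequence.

  t0 'y' -> {0,1,3,4}, take 0 (start)
  t1 'y' -> {0,1,3,4}, take 4 (0->4 ok)
  t2 'y' -> {0,1,3,4}, take 4 (4->4 ok)
  t3 'y' -> {0,1,3,4}, take 4 (4->4 ok)
  t4 'y' -> {0,1,3,4}, take 0 (4->0 ok)
  t5 'y' -> {0,1,3,4}, take 3 (0->3 ok)
  t6 'y' -> {0,1,3,4}, take 1 (3->1 ok)
  t7 'y' -> {0,1,3,4}, take 1 (1->1 ok)
  t8 'x' -> {2}, take 2 (1->2 ok)
  t9 'x' -> {2}, take 2 (2->2 ok)
  t10 'y' -> {0,1,3,4}, take 3 (2->3 ok)

0,4,4,4,0,3,1,1,2,2,3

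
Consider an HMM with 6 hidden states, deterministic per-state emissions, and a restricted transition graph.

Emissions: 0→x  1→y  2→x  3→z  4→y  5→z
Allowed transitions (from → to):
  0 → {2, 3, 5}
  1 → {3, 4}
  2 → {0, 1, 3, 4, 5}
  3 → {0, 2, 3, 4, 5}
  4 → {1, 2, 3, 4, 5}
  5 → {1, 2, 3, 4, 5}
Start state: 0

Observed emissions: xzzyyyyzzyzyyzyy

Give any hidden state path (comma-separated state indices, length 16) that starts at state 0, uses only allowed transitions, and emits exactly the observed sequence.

  0: obs=x cand={0,2} pick 0 [start]
  1: obs=z cand={3,5} pick 3 [0->3 ok]
  2: obs=z cand={3,5} pick 5 [3->5 ok]
  3: obs=y cand={1,4} pick 4 [5->4 ok]
  4: obs=y cand={1,4} pick 4 [4->4 ok]
  5: obs=y cand={1,4} pick 4 [4->4 ok]
  6: obs=y cand={1,4} pick 4 [4->4 ok]
  7: obs=z cand={3,5} pick 3 [4->3 ok]
  8: obs=z cand={3,5} pick 5 [3->5 ok]
  9: obs=y cand={1,4} pick 1 [5->1 ok]
  10: obs=z cand={3,5} pick 3 [1->3 ok]
  11: obs=y cand={1,4} pick 4 [3->4 ok]
  12: obs=y cand={1,4} pick 1 [4->1 ok]
  13: obs=z cand={3,5} pick 3 [1->3 ok]
  14: obs=y cand={1,4} pick 4 [3->4 ok]
  15: obs=y cand={1,4} pick 4 [4->4 ok]

0,3,5,4,4,4,4,3,5,1,3,4,1,3,4,4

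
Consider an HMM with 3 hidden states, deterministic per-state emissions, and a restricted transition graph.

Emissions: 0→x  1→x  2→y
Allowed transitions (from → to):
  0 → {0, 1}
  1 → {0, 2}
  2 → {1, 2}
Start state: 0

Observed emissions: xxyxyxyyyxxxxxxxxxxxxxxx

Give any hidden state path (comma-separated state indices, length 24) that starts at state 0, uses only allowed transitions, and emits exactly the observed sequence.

  t0 'x' -> {0,1}, take 0 (start)
  t1 'x' -> {0,1}, take 1 (0->1 ok)
  t2 'y' -> {2}, take 2 (1->2 ok)
  t3 'x' -> {0,1}, take 1 (2->1 ok)
  t4 'y' -> {2}, take 2 (1->2 ok)
  t5 'x' -> {0,1}, take 1 (2->1 ok)
  t6 'y' -> {2}, take 2 (1->2 ok)
  t7 'y' -> {2}, take 2 (2->2 ok)
  t8 'y' -> {2}, take 2 (2->2 ok)
  t9 'x' -> {0,1}, take 1 (2->1 ok)
  t10 'x' -> {0,1}, take 0 (1->0 ok)
  t11 'x' -> {0,1}, take 0 (0->0 ok)
  t12 'x' -> {0,1}, take 1 (0->1 ok)
  t13 'x' -> {0,1}, take 0 (1->0 ok)
  t14 'x' -> {0,1}, take 1 (0->1 ok)
  t15 'x' -> {0,1}, take 0 (1->0 ok)
  t16 'x' -> {0,1}, take 0 (0->0 ok)
  t17 'x' -> {0,1}, take 1 (0->1 ok)
  t18 'x' -> {0,1}, take 0 (1->0 ok)
  t19 'x' -> {0,1}, take 0 (0->0 ok)
  t20 'x' -> {0,1}, take 0 (0->0 ok)
  t21 'x' -> {0,1}, take 0 (0->0 ok)
  t22 'x' -> {0,1}, take 1 (0->1 ok)
  t23 'x' -> {0,1}, take 0 (1->0 ok)

0,1,2,1,2,1,2,2,2,1,0,0,1,0,1,0,0,1,0,0,0,0,1,0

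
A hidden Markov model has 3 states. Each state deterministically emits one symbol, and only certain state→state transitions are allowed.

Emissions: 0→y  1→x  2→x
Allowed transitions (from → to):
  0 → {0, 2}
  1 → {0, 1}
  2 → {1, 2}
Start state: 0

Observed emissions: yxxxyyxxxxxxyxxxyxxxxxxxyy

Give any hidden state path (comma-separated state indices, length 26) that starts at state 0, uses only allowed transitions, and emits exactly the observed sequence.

0,2,1,1,0,0,2,2,1,1,1,1,0,2,2,1,0,2,2,2,2,2,2,1,0,0

  [0] y  {0}  => 0  start
  [1] x  {1,2}  => 2  0->2 ok
  [2] x  {1,2}  => 1  2->1 ok
  [3] x  {1,2}  => 1  1->1 ok
  [4] y  {0}  => 0  1->0 ok
  [5] y  {0}  => 0  0->0 ok
  [6] x  {1,2}  => 2  0->2 ok
  [7] x  {1,2}  => 2  2->2 ok
  [8] x  {1,2}  => 1  2->1 ok
  [9] x  {1,2}  => 1  1->1 ok
  [10] x  {1,2}  => 1  1->1 ok
  [11] x  {1,2}  => 1  1->1 ok
  [12] y  {0}  => 0  1->0 ok
  [13] x  {1,2}  => 2  0->2 ok
  [14] x  {1,2}  => 2  2->2 ok
  [15] x  {1,2}  => 1  2->1 ok
  [16] y  {0}  => 0  1->0 ok
  [17] x  {1,2}  => 2  0->2 ok
  [18] x  {1,2}  => 2  2->2 ok
  [19] x  {1,2}  => 2  2->2 ok
  [20] x  {1,2}  => 2  2->2 ok
  [21] x  {1,2}  => 2  2->2 ok
  [22] x  {1,2}  => 2  2->2 ok
  [23] x  {1,2}  => 1  2->1 ok
  [24] y  {0}  => 0  1->0 ok
  [25] y  {0}  => 0  0->0 ok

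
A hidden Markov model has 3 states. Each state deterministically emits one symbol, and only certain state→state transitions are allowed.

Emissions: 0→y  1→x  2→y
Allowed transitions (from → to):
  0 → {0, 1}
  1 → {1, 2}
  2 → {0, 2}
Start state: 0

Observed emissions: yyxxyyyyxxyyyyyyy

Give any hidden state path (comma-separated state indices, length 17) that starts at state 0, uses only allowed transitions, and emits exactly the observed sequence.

  0: obs=y cand={0,2} pick 0 [start]
  1: obs=y cand={0,2} pick 0 [0->0 ok]
  2: obs=x cand={1} pick 1 [0->1 ok]
  3: obs=x cand={1} pick 1 [1->1 ok]
  4: obs=y cand={0,2} pick 2 [1->2 ok]
  5: obs=y cand={0,2} pick 2 [2->2 ok]
  6: obs=y cand={0,2} pick 2 [2->2 ok]
  7: obs=y cand={0,2} pick 0 [2->0 ok]
  8: obs=x cand={1} pick 1 [0->1 ok]
  9: obs=x cand={1} pick 1 [1->1 ok]
  10: obs=y cand={0,2} pick 2 [1->2 ok]
  11: obs=y cand={0,2} pick 2 [2->2 ok]
  12: obs=y cand={0,2} pick 2 [2->2 ok]
  13: obs=y cand={0,2} pick 2 [2->2 ok]
  14: obs=y cand={0,2} pick 0 [2->0 ok]
  15: obs=y cand={0,2} pick 0 [0->0 ok]
  16: obs=y cand={0,2} pick 0 [0->0 ok]

0,0,1,1,2,2,2,0,1,1,2,2,2,2,0,0,0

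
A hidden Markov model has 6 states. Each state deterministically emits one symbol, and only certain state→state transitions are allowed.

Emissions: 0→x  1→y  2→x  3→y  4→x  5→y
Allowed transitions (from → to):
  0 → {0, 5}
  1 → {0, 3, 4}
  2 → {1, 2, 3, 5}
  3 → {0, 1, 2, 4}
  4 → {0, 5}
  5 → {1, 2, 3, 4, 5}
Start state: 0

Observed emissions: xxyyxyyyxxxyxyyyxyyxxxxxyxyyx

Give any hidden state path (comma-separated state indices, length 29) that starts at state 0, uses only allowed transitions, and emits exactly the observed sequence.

0,0,5,1,4,5,5,5,4,0,0,5,4,5,1,3,4,5,1,4,0,0,0,0,5,4,5,1,0

  [0] x  {0,2,4}  => 0  start
  [1] x  {0,2,4}  => 0  0->0 ok
  [2] y  {1,3,5}  => 5  0->5 ok
  [3] y  {1,3,5}  => 1  5->1 ok
  [4] x  {0,2,4}  => 4  1->4 ok
  [5] y  {1,3,5}  => 5  4->5 ok
  [6] y  {1,3,5}  => 5  5->5 ok
  [7] y  {1,3,5}  => 5  5->5 ok
  [8] x  {0,2,4}  => 4  5->4 ok
  [9] x  {0,2,4}  => 0  4->0 ok
  [10] x  {0,2,4}  => 0  0->0 ok
  [11] y  {1,3,5}  => 5  0->5 ok
  [12] x  {0,2,4}  => 4  5->4 ok
  [13] y  {1,3,5}  => 5  4->5 ok
  [14] y  {1,3,5}  => 1  5->1 ok
  [15] y  {1,3,5}  => 3  1->3 ok
  [16] x  {0,2,4}  => 4  3->4 ok
  [17] y  {1,3,5}  => 5  4->5 ok
  [18] y  {1,3,5}  => 1  5->1 ok
  [19] x  {0,2,4}  => 4  1->4 ok
  [20] x  {0,2,4}  => 0  4->0 ok
  [21] x  {0,2,4}  => 0  0->0 ok
  [22] x  {0,2,4}  => 0  0->0 ok
  [23] x  {0,2,4}  => 0  0->0 ok
  [24] y  {1,3,5}  => 5  0->5 ok
  [25] x  {0,2,4}  => 4  5->4 ok
  [26] y  {1,3,5}  => 5  4->5 ok
  [27] y  {1,3,5}  => 1  5->1 ok
  [28] x  {0,2,4}  => 0  1->0 ok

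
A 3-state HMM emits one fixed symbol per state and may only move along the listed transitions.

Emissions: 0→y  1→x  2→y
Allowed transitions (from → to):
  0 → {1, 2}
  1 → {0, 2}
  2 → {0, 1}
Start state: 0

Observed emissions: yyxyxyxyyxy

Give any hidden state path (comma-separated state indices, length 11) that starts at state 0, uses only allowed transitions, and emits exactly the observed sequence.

0,2,1,0,1,0,1,0,2,1,0

  pos 0: y in {0,2}, choose 0; start
  pos 1: y in {0,2}, choose 2; 0->2 ok
  pos 2: x in {1}, choose 1; 2->1 ok
  pos 3: y in {0,2}, choose 0; 1->0 ok
  pos 4: x in {1}, choose 1; 0->1 ok
  pos 5: y in {0,2}, choose 0; 1->0 ok
  pos 6: x in {1}, choose 1; 0->1 ok
  pos 7: y in {0,2}, choose 0; 1->0 ok
  pos 8: y in {0,2}, choose 2; 0->2 ok
  pos 9: x in {1}, choose 1; 2->1 ok
  pos 10: y in {0,2}, choose 0; 1->0 ok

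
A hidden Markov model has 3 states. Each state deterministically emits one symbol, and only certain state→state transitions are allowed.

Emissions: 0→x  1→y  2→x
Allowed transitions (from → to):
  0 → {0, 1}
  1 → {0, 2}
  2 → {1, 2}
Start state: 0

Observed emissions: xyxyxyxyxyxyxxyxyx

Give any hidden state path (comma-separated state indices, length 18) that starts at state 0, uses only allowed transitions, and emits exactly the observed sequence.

  pos 0: x in {0,2}, choose 0; start
  pos 1: y in {1}, choose 1; 0->1 ok
  pos 2: x in {0,2}, choose 0; 1->0 ok
  pos 3: y in {1}, choose 1; 0->1 ok
  pos 4: x in {0,2}, choose 2; 1->2 ok
  pos 5: y in {1}, choose 1; 2->1 ok
  pos 6: x in {0,2}, choose 2; 1->2 ok
  pos 7: y in {1}, choose 1; 2->1 ok
  pos 8: x in {0,2}, choose 0; 1->0 ok
  pos 9: y in {1}, choose 1; 0->1 ok
  pos 10: x in {0,2}, choose 0; 1->0 ok
  pos 11: y in {1}, choose 1; 0->1 ok
  pos 12: x in {0,2}, choose 2; 1->2 ok
  pos 13: x in {0,2}, choose 2; 2->2 ok
  pos 14: y in {1}, choose 1; 2->1 ok
  pos 15: x in {0,2}, choose 0; 1->0 ok
  pos 16: y in {1}, choose 1; 0->1 ok
  pos 17: x in {0,2}, choose 0; 1->0 ok

0,1,0,1,2,1,2,1,0,1,0,1,2,2,1,0,1,0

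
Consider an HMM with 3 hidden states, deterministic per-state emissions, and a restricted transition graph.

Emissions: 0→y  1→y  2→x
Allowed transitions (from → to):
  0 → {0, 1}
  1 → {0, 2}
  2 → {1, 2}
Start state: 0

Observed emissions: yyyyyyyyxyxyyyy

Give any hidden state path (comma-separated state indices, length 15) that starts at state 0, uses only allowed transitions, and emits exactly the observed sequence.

0,1,0,1,0,0,0,1,2,1,2,1,0,1,0

  0: obs=y cand={0,1} pick 0 [start]
  1: obs=y cand={0,1} pick 1 [0->1 ok]
  2: obs=y cand={0,1} pick 0 [1->0 ok]
  3: obs=y cand={0,1} pick 1 [0->1 ok]
  4: obs=y cand={0,1} pick 0 [1->0 ok]
  5: obs=y cand={0,1} pick 0 [0->0 ok]
  6: obs=y cand={0,1} pick 0 [0->0 ok]
  7: obs=y cand={0,1} pick 1 [0->1 ok]
  8: obs=x cand={2} pick 2 [1->2 ok]
  9: obs=y cand={0,1} pick 1 [2->1 ok]
  10: obs=x cand={2} pick 2 [1->2 ok]
  11: obs=y cand={0,1} pick 1 [2->1 ok]
  12: obs=y cand={0,1} pick 0 [1->0 ok]
  13: obs=y cand={0,1} pick 1 [0->1 ok]
  14: obs=y cand={0,1} pick 0 [1->0 ok]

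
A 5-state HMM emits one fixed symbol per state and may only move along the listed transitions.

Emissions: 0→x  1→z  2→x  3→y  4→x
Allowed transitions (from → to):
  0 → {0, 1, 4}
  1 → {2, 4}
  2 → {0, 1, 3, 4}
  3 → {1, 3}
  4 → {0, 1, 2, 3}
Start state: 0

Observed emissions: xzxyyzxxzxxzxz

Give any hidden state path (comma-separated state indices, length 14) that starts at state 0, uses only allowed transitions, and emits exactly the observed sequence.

  t0 'x' -> {0,2,4}, take 0 (start)
  t1 'z' -> {1}, take 1 (0->1 ok)
  t2 'x' -> {0,2,4}, take 2 (1->2 ok)
  t3 'y' -> {3}, take 3 (2->3 ok)
  t4 'y' -> {3}, take 3 (3->3 ok)
  t5 'z' -> {1}, take 1 (3->1 ok)
  t6 'x' -> {0,2,4}, take 2 (1->2 ok)
  t7 'x' -> {0,2,4}, take 0 (2->0 ok)
  t8 'z' -> {1}, take 1 (0->1 ok)
  t9 'x' -> {0,2,4}, take 4 (1->4 ok)
  t10 'x' -> {0,2,4}, take 2 (4->2 ok)
  t11 'z' -> {1}, take 1 (2->1 ok)
  t12 'x' -> {0,2,4}, take 4 (1->4 ok)
  t13 'z' -> {1}, take 1 (4->1 ok)

0,1,2,3,3,1,2,0,1,4,2,1,4,1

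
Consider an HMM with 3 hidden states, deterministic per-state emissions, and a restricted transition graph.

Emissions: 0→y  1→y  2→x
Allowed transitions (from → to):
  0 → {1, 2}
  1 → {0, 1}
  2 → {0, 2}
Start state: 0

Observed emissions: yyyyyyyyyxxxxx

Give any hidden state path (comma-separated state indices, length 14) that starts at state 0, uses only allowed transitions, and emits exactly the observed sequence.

0,1,1,1,0,1,1,1,0,2,2,2,2,2

  0: obs=y cand={0,1} pick 0 [start]
  1: obs=y cand={0,1} pick 1 [0->1 ok]
  2: obs=y cand={0,1} pick 1 [1->1 ok]
  3: obs=y cand={0,1} pick 1 [1->1 ok]
  4: obs=y cand={0,1} pick 0 [1->0 ok]
  5: obs=y cand={0,1} pick 1 [0->1 ok]
  6: obs=y cand={0,1} pick 1 [1->1 ok]
  7: obs=y cand={0,1} pick 1 [1->1 ok]
  8: obs=y cand={0,1} pick 0 [1->0 ok]
  9: obs=x cand={2} pick 2 [0->2 ok]
  10: obs=x cand={2} pick 2 [2->2 ok]
  11: obs=x cand={2} pick 2 [2->2 ok]
  12: obs=x cand={2} pick 2 [2->2 ok]
  13: obs=x cand={2} pick 2 [2->2 ok]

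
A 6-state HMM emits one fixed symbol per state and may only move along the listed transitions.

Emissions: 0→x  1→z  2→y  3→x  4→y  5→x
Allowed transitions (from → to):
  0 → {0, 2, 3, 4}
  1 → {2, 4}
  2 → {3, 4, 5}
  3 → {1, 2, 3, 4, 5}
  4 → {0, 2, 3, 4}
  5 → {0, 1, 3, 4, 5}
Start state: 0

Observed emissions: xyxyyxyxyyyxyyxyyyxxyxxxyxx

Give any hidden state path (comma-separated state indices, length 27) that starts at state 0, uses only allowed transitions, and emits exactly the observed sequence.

  [0] x  {0,3,5}  => 0  start
  [1] y  {2,4}  => 2  0->2 ok
  [2] x  {0,3,5}  => 5  2->5 ok
  [3] y  {2,4}  => 4  5->4 ok
  [4] y  {2,4}  => 2  4->2 ok
  [5] x  {0,3,5}  => 3  2->3 ok
  [6] y  {2,4}  => 4  3->4 ok
  [7] x  {0,3,5}  => 3  4->3 ok
  [8] y  {2,4}  => 2  3->2 ok
  [9] y  {2,4}  => 4  2->4 ok
  [10] y  {2,4}  => 4  4->4 ok
  [11] x  {0,3,5}  => 3  4->3 ok
  [12] y  {2,4}  => 4  3->4 ok
  [13] y  {2,4}  => 4  4->4 ok
  [14] x  {0,3,5}  => 0  4->0 ok
  [15] y  {2,4}  => 4  0->4 ok
  [16] y  {2,4}  => 4  4->4 ok
  [17] y  {2,4}  => 2  4->2 ok
  [18] x  {0,3,5}  => 3  2->3 ok
  [19] x  {0,3,5}  => 3  3->3 ok
  [20] y  {2,4}  => 4  3->4 ok
  [21] x  {0,3,5}  => 3  4->3 ok
  [22] x  {0,3,5}  => 5  3->5 ok
  [23] x  {0,3,5}  => 5  5->5 ok
  [24] y  {2,4}  => 4  5->4 ok
  [25] x  {0,3,5}  => 0  4->0 ok
  [26] x  {0,3,5}  => 0  0->0 ok

0,2,5,4,2,3,4,3,2,4,4,3,4,4,0,4,4,2,3,3,4,3,5,5,4,0,0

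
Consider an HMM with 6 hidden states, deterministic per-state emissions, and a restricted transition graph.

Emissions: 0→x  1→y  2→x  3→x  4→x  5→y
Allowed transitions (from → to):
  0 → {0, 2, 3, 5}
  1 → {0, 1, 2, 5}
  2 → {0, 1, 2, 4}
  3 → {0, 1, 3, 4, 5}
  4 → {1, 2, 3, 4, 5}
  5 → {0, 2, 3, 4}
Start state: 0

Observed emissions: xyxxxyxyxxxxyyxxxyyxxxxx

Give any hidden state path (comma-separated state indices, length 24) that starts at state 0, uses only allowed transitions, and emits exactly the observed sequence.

0,5,2,4,4,5,4,1,0,3,0,2,1,5,0,0,3,1,5,0,0,0,3,0

  [0] x  {0,2,3,4}  => 0  start
  [1] y  {1,5}  => 5  0->5 ok
  [2] x  {0,2,3,4}  => 2  5->2 ok
  [3] x  {0,2,3,4}  => 4  2->4 ok
  [4] x  {0,2,3,4}  => 4  4->4 ok
  [5] y  {1,5}  => 5  4->5 ok
  [6] x  {0,2,3,4}  => 4  5->4 ok
  [7] y  {1,5}  => 1  4->1 ok
  [8] x  {0,2,3,4}  => 0  1->0 ok
  [9] x  {0,2,3,4}  => 3  0->3 ok
  [10] x  {0,2,3,4}  => 0  3->0 ok
  [11] x  {0,2,3,4}  => 2  0->2 ok
  [12] y  {1,5}  => 1  2->1 ok
  [13] y  {1,5}  => 5  1->5 ok
  [14] x  {0,2,3,4}  => 0  5->0 ok
  [15] x  {0,2,3,4}  => 0  0->0 ok
  [16] x  {0,2,3,4}  => 3  0->3 ok
  [17] y  {1,5}  => 1  3->1 ok
  [18] y  {1,5}  => 5  1->5 ok
  [19] x  {0,2,3,4}  => 0  5->0 ok
  [20] x  {0,2,3,4}  => 0  0->0 ok
  [21] x  {0,2,3,4}  => 0  0->0 ok
  [22] x  {0,2,3,4}  => 3  0->3 ok
  [23] x  {0,2,3,4}  => 0  3->0 ok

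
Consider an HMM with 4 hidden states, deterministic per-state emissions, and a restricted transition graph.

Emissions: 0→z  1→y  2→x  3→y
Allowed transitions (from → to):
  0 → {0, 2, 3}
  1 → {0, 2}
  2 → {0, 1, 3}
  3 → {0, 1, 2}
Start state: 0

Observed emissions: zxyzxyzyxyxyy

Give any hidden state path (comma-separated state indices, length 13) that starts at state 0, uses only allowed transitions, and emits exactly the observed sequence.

  t0 'z' -> {0}, take 0 (start)
  t1 'x' -> {2}, take 2 (0->2 ok)
  t2 'y' -> {1,3}, take 1 (2->1 ok)
  t3 'z' -> {0}, take 0 (1->0 ok)
  t4 'x' -> {2}, take 2 (0->2 ok)
  t5 'y' -> {1,3}, take 1 (2->1 ok)
  t6 'z' -> {0}, take 0 (1->0 ok)
  t7 'y' -> {1,3}, take 3 (0->3 ok)
  t8 'x' -> {2}, take 2 (3->2 ok)
  t9 'y' -> {1,3}, take 3 (2->3 ok)
  t10 'x' -> {2}, take 2 (3->2 ok)
  t11 'y' -> {1,3}, take 3 (2->3 ok)
  t12 'y' -> {1,3}, take 1 (3->1 ok)

0,2,1,0,2,1,0,3,2,3,2,3,1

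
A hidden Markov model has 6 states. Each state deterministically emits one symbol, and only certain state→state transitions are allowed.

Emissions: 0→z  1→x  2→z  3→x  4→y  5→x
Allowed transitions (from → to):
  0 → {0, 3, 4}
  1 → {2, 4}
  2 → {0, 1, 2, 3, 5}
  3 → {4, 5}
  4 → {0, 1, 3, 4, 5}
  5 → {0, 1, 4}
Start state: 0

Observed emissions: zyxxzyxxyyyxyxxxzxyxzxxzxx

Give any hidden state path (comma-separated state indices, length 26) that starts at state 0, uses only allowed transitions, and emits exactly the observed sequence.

  [0] z  {0,2}  => 0  start
  [1] y  {4}  => 4  0->4 ok
  [2] x  {1,3,5}  => 3  4->3 ok
  [3] x  {1,3,5}  => 5  3->5 ok
  [4] z  {0,2}  => 0  5->0 ok
  [5] y  {4}  => 4  0->4 ok
  [6] x  {1,3,5}  => 3  4->3 ok
  [7] x  {1,3,5}  => 5  3->5 ok
  [8] y  {4}  => 4  5->4 ok
  [9] y  {4}  => 4  4->4 ok
  [10] y  {4}  => 4  4->4 ok
  [11] x  {1,3,5}  => 1  4->1 ok
  [12] y  {4}  => 4  1->4 ok
  [13] x  {1,3,5}  => 3  4->3 ok
  [14] x  {1,3,5}  => 5  3->5 ok
  [15] x  {1,3,5}  => 1  5->1 ok
  [16] z  {0,2}  => 2  1->2 ok
  [17] x  {1,3,5}  => 5  2->5 ok
  [18] y  {4}  => 4  5->4 ok
  [19] x  {1,3,5}  => 1  4->1 ok
  [20] z  {0,2}  => 2  1->2 ok
  [21] x  {1,3,5}  => 5  2->5 ok
  [22] x  {1,3,5}  => 1  5->1 ok
  [23] z  {0,2}  => 2  1->2 ok
  [24] x  {1,3,5}  => 5  2->5 ok
  [25] x  {1,3,5}  => 1  5->1 ok

0,4,3,5,0,4,3,5,4,4,4,1,4,3,5,1,2,5,4,1,2,5,1,2,5,1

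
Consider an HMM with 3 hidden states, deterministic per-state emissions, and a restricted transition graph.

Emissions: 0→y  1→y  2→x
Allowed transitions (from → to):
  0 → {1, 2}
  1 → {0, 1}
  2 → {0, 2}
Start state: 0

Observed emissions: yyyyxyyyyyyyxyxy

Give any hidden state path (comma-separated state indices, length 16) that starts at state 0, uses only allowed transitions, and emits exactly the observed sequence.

  [0] y  {0,1}  => 0  start
  [1] y  {0,1}  => 1  0->1 ok
  [2] y  {0,1}  => 1  1->1 ok
  [3] y  {0,1}  => 0  1->0 ok
  [4] x  {2}  => 2  0->2 ok
  [5] y  {0,1}  => 0  2->0 ok
  [6] y  {0,1}  => 1  0->1 ok
  [7] y  {0,1}  => 1  1->1 ok
  [8] y  {0,1}  => 0  1->0 ok
  [9] y  {0,1}  => 1  0->1 ok
  [10] y  {0,1}  => 1  1->1 ok
  [11] y  {0,1}  => 0  1->0 ok
  [12] x  {2}  => 2  0->2 ok
  [13] y  {0,1}  => 0  2->0 ok
  [14] x  {2}  => 2  0->2 ok
  [15] y  {0,1}  => 0  2->0 ok

0,1,1,0,2,0,1,1,0,1,1,0,2,0,2,0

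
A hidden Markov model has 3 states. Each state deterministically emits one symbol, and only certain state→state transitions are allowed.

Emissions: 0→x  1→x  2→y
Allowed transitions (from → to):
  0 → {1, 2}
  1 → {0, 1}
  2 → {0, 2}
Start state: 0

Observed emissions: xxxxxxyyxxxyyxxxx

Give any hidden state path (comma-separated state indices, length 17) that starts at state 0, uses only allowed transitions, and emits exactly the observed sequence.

0,1,0,1,1,0,2,2,0,1,0,2,2,0,1,0,1

  pos 0: x in {0,1}, choose 0; start
  pos 1: x in {0,1}, choose 1; 0->1 ok
  pos 2: x in {0,1}, choose 0; 1->0 ok
  pos 3: x in {0,1}, choose 1; 0->1 ok
  pos 4: x in {0,1}, choose 1; 1->1 ok
  pos 5: x in {0,1}, choose 0; 1->0 ok
  pos 6: y in {2}, choose 2; 0->2 ok
  pos 7: y in {2}, choose 2; 2->2 ok
  pos 8: x in {0,1}, choose 0; 2->0 ok
  pos 9: x in {0,1}, choose 1; 0->1 ok
  pos 10: x in {0,1}, choose 0; 1->0 ok
  pos 11: y in {2}, choose 2; 0->2 ok
  pos 12: y in {2}, choose 2; 2->2 ok
  pos 13: x in {0,1}, choose 0; 2->0 ok
  pos 14: x in {0,1}, choose 1; 0->1 ok
  pos 15: x in {0,1}, choose 0; 1->0 ok
  pos 16: x in {0,1}, choose 1; 0->1 ok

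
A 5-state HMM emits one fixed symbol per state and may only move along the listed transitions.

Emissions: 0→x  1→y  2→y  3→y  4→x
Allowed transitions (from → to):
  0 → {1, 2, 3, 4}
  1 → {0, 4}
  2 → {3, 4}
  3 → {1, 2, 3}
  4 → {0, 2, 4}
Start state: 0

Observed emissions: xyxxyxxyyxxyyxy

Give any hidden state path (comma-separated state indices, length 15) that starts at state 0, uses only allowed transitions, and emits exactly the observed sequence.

0,1,4,4,2,4,0,3,2,4,0,3,1,4,2

  t0 'x' -> {0,4}, take 0 (start)
  t1 'y' -> {1,2,3}, take 1 (0->1 ok)
  t2 'x' -> {0,4}, take 4 (1->4 ok)
  t3 'x' -> {0,4}, take 4 (4->4 ok)
  t4 'y' -> {1,2,3}, take 2 (4->2 ok)
  t5 'x' -> {0,4}, take 4 (2->4 ok)
  t6 'x' -> {0,4}, take 0 (4->0 ok)
  t7 'y' -> {1,2,3}, take 3 (0->3 ok)
  t8 'y' -> {1,2,3}, take 2 (3->2 ok)
  t9 'x' -> {0,4}, take 4 (2->4 ok)
  t10 'x' -> {0,4}, take 0 (4->0 ok)
  t11 'y' -> {1,2,3}, take 3 (0->3 ok)
  t12 'y' -> {1,2,3}, take 1 (3->1 ok)
  t13 'x' -> {0,4}, take 4 (1->4 ok)
  t14 'y' -> {1,2,3}, take 2 (4->2 ok)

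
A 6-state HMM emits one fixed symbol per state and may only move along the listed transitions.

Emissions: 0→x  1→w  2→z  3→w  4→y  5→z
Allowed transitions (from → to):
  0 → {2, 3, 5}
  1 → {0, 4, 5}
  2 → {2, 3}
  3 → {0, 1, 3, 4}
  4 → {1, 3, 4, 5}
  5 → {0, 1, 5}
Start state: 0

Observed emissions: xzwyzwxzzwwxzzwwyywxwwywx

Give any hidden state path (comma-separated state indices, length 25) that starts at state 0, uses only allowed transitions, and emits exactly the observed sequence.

0,5,1,4,5,1,0,2,2,3,3,0,2,2,3,1,4,4,3,0,3,3,4,1,0

  0: obs=x cand={0} pick 0 [start]
  1: obs=z cand={2,5} pick 5 [0->5 ok]
  2: obs=w cand={1,3} pick 1 [5->1 ok]
  3: obs=y cand={4} pick 4 [1->4 ok]
  4: obs=z cand={2,5} pick 5 [4->5 ok]
  5: obs=w cand={1,3} pick 1 [5->1 ok]
  6: obs=x cand={0} pick 0 [1->0 ok]
  7: obs=z cand={2,5} pick 2 [0->2 ok]
  8: obs=z cand={2,5} pick 2 [2->2 ok]
  9: obs=w cand={1,3} pick 3 [2->3 ok]
  10: obs=w cand={1,3} pick 3 [3->3 ok]
  11: obs=x cand={0} pick 0 [3->0 ok]
  12: obs=z cand={2,5} pick 2 [0->2 ok]
  13: obs=z cand={2,5} pick 2 [2->2 ok]
  14: obs=w cand={1,3} pick 3 [2->3 ok]
  15: obs=w cand={1,3} pick 1 [3->1 ok]
  16: obs=y cand={4} pick 4 [1->4 ok]
  17: obs=y cand={4} pick 4 [4->4 ok]
  18: obs=w cand={1,3} pick 3 [4->3 ok]
  19: obs=x cand={0} pick 0 [3->0 ok]
  20: obs=w cand={1,3} pick 3 [0->3 ok]
  21: obs=w cand={1,3} pick 3 [3->3 ok]
  22: obs=y cand={4} pick 4 [3->4 ok]
  23: obs=w cand={1,3} pick 1 [4->1 ok]
  24: obs=x cand={0} pick 0 [1->0 ok]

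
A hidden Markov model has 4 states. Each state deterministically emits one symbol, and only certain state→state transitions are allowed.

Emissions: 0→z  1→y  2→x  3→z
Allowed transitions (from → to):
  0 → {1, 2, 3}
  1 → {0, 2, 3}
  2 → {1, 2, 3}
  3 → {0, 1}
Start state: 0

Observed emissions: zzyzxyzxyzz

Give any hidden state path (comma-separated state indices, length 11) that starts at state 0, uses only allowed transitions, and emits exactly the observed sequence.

  0: obs=z cand={0,3} pick 0 [start]
  1: obs=z cand={0,3} pick 3 [0->3 ok]
  2: obs=y cand={1} pick 1 [3->1 ok]
  3: obs=z cand={0,3} pick 0 [1->0 ok]
  4: obs=x cand={2} pick 2 [0->2 ok]
  5: obs=y cand={1} pick 1 [2->1 ok]
  6: obs=z cand={0,3} pick 0 [1->0 ok]
  7: obs=x cand={2} pick 2 [0->2 ok]
  8: obs=y cand={1} pick 1 [2->1 ok]
  9: obs=z cand={0,3} pick 3 [1->3 ok]
  10: obs=z cand={0,3} pick 0 [3->0 ok]

0,3,1,0,2,1,0,2,1,3,0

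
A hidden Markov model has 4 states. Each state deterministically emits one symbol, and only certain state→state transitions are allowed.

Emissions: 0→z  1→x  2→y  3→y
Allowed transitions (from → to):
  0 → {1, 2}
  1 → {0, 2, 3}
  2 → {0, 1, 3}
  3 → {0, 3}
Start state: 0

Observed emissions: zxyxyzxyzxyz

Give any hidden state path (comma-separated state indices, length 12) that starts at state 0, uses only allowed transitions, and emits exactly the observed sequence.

0,1,2,1,3,0,1,3,0,1,2,0

  t0 'z' -> {0}, take 0 (start)
  t1 'x' -> {1}, take 1 (0->1 ok)
  t2 'y' -> {2,3}, take 2 (1->2 ok)
  t3 'x' -> {1}, take 1 (2->1 ok)
  t4 'y' -> {2,3}, take 3 (1->3 ok)
  t5 'z' -> {0}, take 0 (3->0 ok)
  t6 'x' -> {1}, take 1 (0->1 ok)
  t7 'y' -> {2,3}, take 3 (1->3 ok)
  t8 'z' -> {0}, take 0 (3->0 ok)
  t9 'x' -> {1}, take 1 (0->1 ok)
  t10 'y' -> {2,3}, take 2 (1->2 ok)
  t11 'z' -> {0}, take 0 (2->0 ok)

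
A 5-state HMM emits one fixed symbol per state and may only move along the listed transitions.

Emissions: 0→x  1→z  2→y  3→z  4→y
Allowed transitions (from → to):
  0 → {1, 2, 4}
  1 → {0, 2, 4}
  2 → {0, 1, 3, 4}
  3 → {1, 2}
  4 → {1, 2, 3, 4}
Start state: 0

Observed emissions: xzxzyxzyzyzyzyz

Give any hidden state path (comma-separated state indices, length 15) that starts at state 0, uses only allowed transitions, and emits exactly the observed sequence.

0,1,0,1,2,0,1,2,3,2,3,2,3,2,1

  [0] x  {0}  => 0  start
  [1] z  {1,3}  => 1  0->1 ok
  [2] x  {0}  => 0  1->0 ok
  [3] z  {1,3}  => 1  0->1 ok
  [4] y  {2,4}  => 2  1->2 ok
  [5] x  {0}  => 0  2->0 ok
  [6] z  {1,3}  => 1  0->1 ok
  [7] y  {2,4}  => 2  1->2 ok
  [8] z  {1,3}  => 3  2->3 ok
  [9] y  {2,4}  => 2  3->2 ok
  [10] z  {1,3}  => 3  2->3 ok
  [11] y  {2,4}  => 2  3->2 ok
  [12] z  {1,3}  => 3  2->3 ok
  [13] y  {2,4}  => 2  3->2 ok
  [14] z  {1,3}  => 1  2->1 ok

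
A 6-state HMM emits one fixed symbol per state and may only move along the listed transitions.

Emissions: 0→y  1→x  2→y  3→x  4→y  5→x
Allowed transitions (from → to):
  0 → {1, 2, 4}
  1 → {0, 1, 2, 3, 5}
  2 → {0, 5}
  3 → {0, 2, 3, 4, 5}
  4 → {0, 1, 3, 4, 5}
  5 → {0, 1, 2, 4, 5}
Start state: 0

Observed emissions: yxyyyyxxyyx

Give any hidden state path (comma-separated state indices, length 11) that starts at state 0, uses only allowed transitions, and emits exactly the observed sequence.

0,1,2,0,4,4,3,5,2,0,1

  [0] y  {0,2,4}  => 0  start
  [1] x  {1,3,5}  => 1  0->1 ok
  [2] y  {0,2,4}  => 2  1->2 ok
  [3] y  {0,2,4}  => 0  2->0 ok
  [4] y  {0,2,4}  => 4  0->4 ok
  [5] y  {0,2,4}  => 4  4->4 ok
  [6] x  {1,3,5}  => 3  4->3 ok
  [7] x  {1,3,5}  => 5  3->5 ok
  [8] y  {0,2,4}  => 2  5->2 ok
  [9] y  {0,2,4}  => 0  2->0 ok
  [10] x  {1,3,5}  => 1  0->1 ok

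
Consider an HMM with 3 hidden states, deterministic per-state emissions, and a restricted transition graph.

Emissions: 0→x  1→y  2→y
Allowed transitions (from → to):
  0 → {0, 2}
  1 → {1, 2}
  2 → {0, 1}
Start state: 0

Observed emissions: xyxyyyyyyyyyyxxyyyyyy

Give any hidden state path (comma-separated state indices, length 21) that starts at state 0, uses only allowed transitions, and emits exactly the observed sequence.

  t0 'x' -> {0}, take 0 (start)
  t1 'y' -> {1,2}, take 2 (0->2 ok)
  t2 'x' -> {0}, take 0 (2->0 ok)
  t3 'y' -> {1,2}, take 2 (0->2 ok)
  t4 'y' -> {1,2}, take 1 (2->1 ok)
  t5 'y' -> {1,2}, take 2 (1->2 ok)
  t6 'y' -> {1,2}, take 1 (2->1 ok)
  t7 'y' -> {1,2}, take 1 (1->1 ok)
  t8 'y' -> {1,2}, take 1 (1->1 ok)
  t9 'y' -> {1,2}, take 1 (1->1 ok)
  t10 'y' -> {1,2}, take 2 (1->2 ok)
  t11 'y' -> {1,2}, take 1 (2->1 ok)
  t12 'y' -> {1,2}, take 2 (1->2 ok)
  t13 'x' -> {0}, take 0 (2->0 ok)
  t14 'x' -> {0}, take 0 (0->0 ok)
  t15 'y' -> {1,2}, take 2 (0->2 ok)
  t16 'y' -> {1,2}, take 1 (2->1 ok)
  t17 'y' -> {1,2}, take 2 (1->2 ok)
  t18 'y' -> {1,2}, take 1 (2->1 ok)
  t19 'y' -> {1,2}, take 2 (1->2 ok)
  t20 'y' -> {1,2}, take 1 (2->1 ok)

0,2,0,2,1,2,1,1,1,1,2,1,2,0,0,2,1,2,1,2,1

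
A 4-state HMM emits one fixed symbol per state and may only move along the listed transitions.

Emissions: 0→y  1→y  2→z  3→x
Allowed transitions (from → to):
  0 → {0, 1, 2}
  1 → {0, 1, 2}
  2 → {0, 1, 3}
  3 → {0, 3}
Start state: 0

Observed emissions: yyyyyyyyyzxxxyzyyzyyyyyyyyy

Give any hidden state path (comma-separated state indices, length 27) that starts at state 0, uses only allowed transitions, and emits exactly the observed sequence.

  [0] y  {0,1}  => 0  start
  [1] y  {0,1}  => 1  0->1 ok
  [2] y  {0,1}  => 1  1->1 ok
  [3] y  {0,1}  => 0  1->0 ok
  [4] y  {0,1}  => 0  0->0 ok
  [5] y  {0,1}  => 1  0->1 ok
  [6] y  {0,1}  => 1  1->1 ok
  [7] y  {0,1}  => 0  1->0 ok
  [8] y  {0,1}  => 0  0->0 ok
  [9] z  {2}  => 2  0->2 ok
  [10] x  {3}  => 3  2->3 ok
  [11] x  {3}  => 3  3->3 ok
  [12] x  {3}  => 3  3->3 ok
  [13] y  {0,1}  => 0  3->0 ok
  [14] z  {2}  => 2  0->2 ok
  [15] y  {0,1}  => 0  2->0 ok
  [16] y  {0,1}  => 0  0->0 ok
  [17] z  {2}  => 2  0->2 ok
  [18] y  {0,1}  => 1  2->1 ok
  [19] y  {0,1}  => 1  1->1 ok
  [20] y  {0,1}  => 0  1->0 ok
  [21] y  {0,1}  => 0  0->0 ok
  [22] y  {0,1}  => 1  0->1 ok
  [23] y  {0,1}  => 0  1->0 ok
  [24] y  {0,1}  => 1  0->1 ok
  [25] y  {0,1}  => 0  1->0 ok
  [26] y  {0,1}  => 1  0->1 ok

0,1,1,0,0,1,1,0,0,2,3,3,3,0,2,0,0,2,1,1,0,0,1,0,1,0,1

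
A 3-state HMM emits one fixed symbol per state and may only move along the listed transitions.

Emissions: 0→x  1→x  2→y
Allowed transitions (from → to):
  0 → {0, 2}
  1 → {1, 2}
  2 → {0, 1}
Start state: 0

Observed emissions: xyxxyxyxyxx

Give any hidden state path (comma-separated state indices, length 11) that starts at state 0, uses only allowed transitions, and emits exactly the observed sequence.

0,2,1,1,2,0,2,0,2,0,0

  0: obs=x cand={0,1} pick 0 [start]
  1: obs=y cand={2} pick 2 [0->2 ok]
  2: obs=x cand={0,1} pick 1 [2->1 ok]
  3: obs=x cand={0,1} pick 1 [1->1 ok]
  4: obs=y cand={2} pick 2 [1->2 ok]
  5: obs=x cand={0,1} pick 0 [2->0 ok]
  6: obs=y cand={2} pick 2 [0->2 ok]
  7: obs=x cand={0,1} pick 0 [2->0 ok]
  8: obs=y cand={2} pick 2 [0->2 ok]
  9: obs=x cand={0,1} pick 0 [2->0 ok]
  10: obs=x cand={0,1} pick 0 [0->0 ok]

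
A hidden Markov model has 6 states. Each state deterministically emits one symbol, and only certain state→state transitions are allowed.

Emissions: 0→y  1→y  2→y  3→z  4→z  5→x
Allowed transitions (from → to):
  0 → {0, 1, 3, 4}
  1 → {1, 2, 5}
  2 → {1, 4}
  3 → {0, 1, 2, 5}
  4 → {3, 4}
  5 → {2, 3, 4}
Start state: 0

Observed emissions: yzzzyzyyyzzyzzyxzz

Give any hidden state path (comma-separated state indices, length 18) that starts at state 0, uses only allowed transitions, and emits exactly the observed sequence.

0,4,4,3,0,3,0,1,2,4,3,2,4,3,1,5,4,4

  0: obs=y cand={0,1,2} pick 0 [start]
  1: obs=z cand={3,4} pick 4 [0->4 ok]
  2: obs=z cand={3,4} pick 4 [4->4 ok]
  3: obs=z cand={3,4} pick 3 [4->3 ok]
  4: obs=y cand={0,1,2} pick 0 [3->0 ok]
  5: obs=z cand={3,4} pick 3 [0->3 ok]
  6: obs=y cand={0,1,2} pick 0 [3->0 ok]
  7: obs=y cand={0,1,2} pick 1 [0->1 ok]
  8: obs=y cand={0,1,2} pick 2 [1->2 ok]
  9: obs=z cand={3,4} pick 4 [2->4 ok]
  10: obs=z cand={3,4} pick 3 [4->3 ok]
  11: obs=y cand={0,1,2} pick 2 [3->2 ok]
  12: obs=z cand={3,4} pick 4 [2->4 ok]
  13: obs=z cand={3,4} pick 3 [4->3 ok]
  14: obs=y cand={0,1,2} pick 1 [3->1 ok]
  15: obs=x cand={5} pick 5 [1->5 ok]
  16: obs=z cand={3,4} pick 4 [5->4 ok]
  17: obs=z cand={3,4} pick 4 [4->4 ok]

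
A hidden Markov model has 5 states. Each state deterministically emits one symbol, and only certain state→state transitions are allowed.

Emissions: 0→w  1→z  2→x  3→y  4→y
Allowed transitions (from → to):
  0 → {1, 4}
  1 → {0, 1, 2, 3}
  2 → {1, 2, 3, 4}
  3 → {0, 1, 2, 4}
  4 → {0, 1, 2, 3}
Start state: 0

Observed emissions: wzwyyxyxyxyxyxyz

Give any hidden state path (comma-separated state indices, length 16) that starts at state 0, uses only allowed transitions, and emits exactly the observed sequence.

0,1,0,4,3,2,3,2,4,2,4,2,3,2,4,1

  [0] w  {0}  => 0  start
  [1] z  {1}  => 1  0->1 ok
  [2] w  {0}  => 0  1->0 ok
  [3] y  {3,4}  => 4  0->4 ok
  [4] y  {3,4}  => 3  4->3 ok
  [5] x  {2}  => 2  3->2 ok
  [6] y  {3,4}  => 3  2->3 ok
  [7] x  {2}  => 2  3->2 ok
  [8] y  {3,4}  => 4  2->4 ok
  [9] x  {2}  => 2  4->2 ok
  [10] y  {3,4}  => 4  2->4 ok
  [11] x  {2}  => 2  4->2 ok
  [12] y  {3,4}  => 3  2->3 ok
  [13] x  {2}  => 2  3->2 ok
  [14] y  {3,4}  => 4  2->4 ok
  [15] z  {1}  => 1  4->1 ok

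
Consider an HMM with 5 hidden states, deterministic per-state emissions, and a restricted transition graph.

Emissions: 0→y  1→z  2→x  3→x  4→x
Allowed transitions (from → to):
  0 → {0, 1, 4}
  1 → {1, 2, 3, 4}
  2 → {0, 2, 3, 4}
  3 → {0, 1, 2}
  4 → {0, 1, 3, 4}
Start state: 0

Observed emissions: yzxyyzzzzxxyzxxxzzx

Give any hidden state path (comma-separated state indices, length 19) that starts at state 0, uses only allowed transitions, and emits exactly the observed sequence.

0,1,3,0,0,1,1,1,1,2,3,0,1,4,4,3,1,1,4

  0: obs=y cand={0} pick 0 [start]
  1: obs=z cand={1} pick 1 [0->1 ok]
  2: obs=x cand={2,3,4} pick 3 [1->3 ok]
  3: obs=y cand={0} pick 0 [3->0 ok]
  4: obs=y cand={0} pick 0 [0->0 ok]
  5: obs=z cand={1} pick 1 [0->1 ok]
  6: obs=z cand={1} pick 1 [1->1 ok]
  7: obs=z cand={1} pick 1 [1->1 ok]
  8: obs=z cand={1} pick 1 [1->1 ok]
  9: obs=x cand={2,3,4} pick 2 [1->2 ok]
  10: obs=x cand={2,3,4} pick 3 [2->3 ok]
  11: obs=y cand={0} pick 0 [3->0 ok]
  12: obs=z cand={1} pick 1 [0->1 ok]
  13: obs=x cand={2,3,4} pick 4 [1->4 ok]
  14: obs=x cand={2,3,4} pick 4 [4->4 ok]
  15: obs=x cand={2,3,4} pick 3 [4->3 ok]
  16: obs=z cand={1} pick 1 [3->1 ok]
  17: obs=z cand={1} pick 1 [1->1 ok]
  18: obs=x cand={2,3,4} pick 4 [1->4 ok]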